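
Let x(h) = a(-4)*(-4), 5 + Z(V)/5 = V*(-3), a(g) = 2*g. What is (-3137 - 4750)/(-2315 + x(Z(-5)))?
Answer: 2629/761 ≈ 3.4547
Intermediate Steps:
Z(V) = -25 - 15*V (Z(V) = -25 + 5*(V*(-3)) = -25 + 5*(-3*V) = -25 - 15*V)
x(h) = 32 (x(h) = (2*(-4))*(-4) = -8*(-4) = 32)
(-3137 - 4750)/(-2315 + x(Z(-5))) = (-3137 - 4750)/(-2315 + 32) = -7887/(-2283) = -7887*(-1/2283) = 2629/761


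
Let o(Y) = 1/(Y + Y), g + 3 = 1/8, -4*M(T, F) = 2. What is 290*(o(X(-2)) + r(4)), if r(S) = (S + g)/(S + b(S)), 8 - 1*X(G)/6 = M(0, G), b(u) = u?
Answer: 71195/1632 ≈ 43.624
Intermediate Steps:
M(T, F) = -1/2 (M(T, F) = -1/4*2 = -1/2)
X(G) = 51 (X(G) = 48 - 6*(-1/2) = 48 + 3 = 51)
g = -23/8 (g = -3 + 1/8 = -23/8 ≈ -2.8750)
o(Y) = 1/(2*Y)
r(S) = (-23/8 + S)/(2*S) (r(S) = (S - 23/8)/(S + S) = (-23/8 + S)/((2*S)) = (-23/8 + S)*(1/(2*S)) = (-23/8 + S)/(2*S))
290*(o(X(-2)) + r(4)) = 290*((1/2)/51 + (1/16)*(-23 + 8*4)/4) = 290*((1/2)*(1/51) + (1/16)*(1/4)*(-23 + 32)) = 290*(1/102 + (1/16)*(1/4)*9) = 290*(1/102 + 9/64) = 290*(491/3264) = 71195/1632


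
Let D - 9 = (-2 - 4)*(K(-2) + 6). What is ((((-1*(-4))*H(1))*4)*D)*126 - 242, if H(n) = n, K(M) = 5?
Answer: -115154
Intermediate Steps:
D = -57 (D = 9 + (-2 - 4)*(5 + 6) = 9 - 6*11 = 9 - 66 = -57)
((((-1*(-4))*H(1))*4)*D)*126 - 242 = (((-1*(-4)*1)*4)*(-57))*126 - 242 = (((4*1)*4)*(-57))*126 - 242 = ((4*4)*(-57))*126 - 242 = (16*(-57))*126 - 242 = -912*126 - 242 = -114912 - 242 = -115154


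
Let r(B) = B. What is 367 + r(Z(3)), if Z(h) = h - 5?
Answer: 365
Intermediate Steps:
Z(h) = -5 + h
367 + r(Z(3)) = 367 + (-5 + 3) = 367 - 2 = 365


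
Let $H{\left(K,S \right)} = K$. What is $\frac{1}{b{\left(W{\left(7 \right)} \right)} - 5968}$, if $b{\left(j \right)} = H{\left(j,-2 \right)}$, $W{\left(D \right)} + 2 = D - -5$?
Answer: $- \frac{1}{5958} \approx -0.00016784$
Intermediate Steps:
$W{\left(D \right)} = 3 + D$ ($W{\left(D \right)} = -2 + \left(D - -5\right) = -2 + \left(D + 5\right) = -2 + \left(5 + D\right) = 3 + D$)
$b{\left(j \right)} = j$
$\frac{1}{b{\left(W{\left(7 \right)} \right)} - 5968} = \frac{1}{\left(3 + 7\right) - 5968} = \frac{1}{10 - 5968} = \frac{1}{-5958} = - \frac{1}{5958}$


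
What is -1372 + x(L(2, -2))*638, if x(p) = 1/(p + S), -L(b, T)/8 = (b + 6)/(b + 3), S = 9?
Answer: -29258/19 ≈ -1539.9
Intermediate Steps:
L(b, T) = -8*(6 + b)/(3 + b) (L(b, T) = -8*(b + 6)/(b + 3) = -8*(6 + b)/(3 + b))
x(p) = 1/(9 + p) (x(p) = 1/(p + 9) = 1/(9 + p))
-1372 + x(L(2, -2))*638 = -1372 + 638/(9 + 8*(-6 - 1*2)/(3 + 2)) = -1372 + 638/(9 + 8*(-6 - 2)/5) = -1372 + 638/(9 + 8*(⅕)*(-8)) = -1372 + 638/(9 - 64/5) = -1372 + 638/(-19/5) = -1372 - 5/19*638 = -1372 - 3190/19 = -29258/19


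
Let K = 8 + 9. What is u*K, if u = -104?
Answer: -1768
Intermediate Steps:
K = 17
u*K = -104*17 = -1768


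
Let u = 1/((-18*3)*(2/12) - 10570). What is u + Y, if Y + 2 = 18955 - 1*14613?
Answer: 45912859/10579 ≈ 4340.0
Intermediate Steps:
Y = 4340 (Y = -2 + (18955 - 1*14613) = -2 + (18955 - 14613) = -2 + 4342 = 4340)
u = -1/10579 (u = 1/(-108/12 - 10570) = 1/(-54*⅙ - 10570) = 1/(-9 - 10570) = 1/(-10579) = -1/10579 ≈ -9.4527e-5)
u + Y = -1/10579 + 4340 = 45912859/10579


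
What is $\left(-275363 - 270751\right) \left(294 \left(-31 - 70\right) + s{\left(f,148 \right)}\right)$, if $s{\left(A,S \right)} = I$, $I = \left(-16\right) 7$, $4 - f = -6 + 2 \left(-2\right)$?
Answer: $16277473884$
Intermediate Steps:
$f = 14$ ($f = 4 - \left(-6 + 2 \left(-2\right)\right) = 4 - \left(-6 - 4\right) = 4 - -10 = 4 + 10 = 14$)
$I = -112$
$s{\left(A,S \right)} = -112$
$\left(-275363 - 270751\right) \left(294 \left(-31 - 70\right) + s{\left(f,148 \right)}\right) = \left(-275363 - 270751\right) \left(294 \left(-31 - 70\right) - 112\right) = - 546114 \left(294 \left(-101\right) - 112\right) = - 546114 \left(-29694 - 112\right) = \left(-546114\right) \left(-29806\right) = 16277473884$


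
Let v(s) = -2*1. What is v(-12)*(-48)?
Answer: 96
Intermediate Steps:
v(s) = -2
v(-12)*(-48) = -2*(-48) = 96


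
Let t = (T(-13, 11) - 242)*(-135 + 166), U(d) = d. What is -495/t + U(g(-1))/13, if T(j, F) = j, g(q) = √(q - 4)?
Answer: 33/527 + I*√5/13 ≈ 0.062619 + 0.17201*I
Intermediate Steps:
g(q) = √(-4 + q)
t = -7905 (t = (-13 - 242)*(-135 + 166) = -255*31 = -7905)
-495/t + U(g(-1))/13 = -495/(-7905) + √(-4 - 1)/13 = -495*(-1/7905) + √(-5)*(1/13) = 33/527 + (I*√5)*(1/13) = 33/527 + I*√5/13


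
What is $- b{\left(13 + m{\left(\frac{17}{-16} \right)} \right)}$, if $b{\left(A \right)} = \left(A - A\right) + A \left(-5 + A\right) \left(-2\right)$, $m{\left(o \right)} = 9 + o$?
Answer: $\frac{85425}{128} \approx 667.38$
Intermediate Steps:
$b{\left(A \right)} = A \left(10 - 2 A\right)$ ($b{\left(A \right)} = 0 + A \left(10 - 2 A\right) = A \left(10 - 2 A\right)$)
$- b{\left(13 + m{\left(\frac{17}{-16} \right)} \right)} = - 2 \left(13 + \left(9 + \frac{17}{-16}\right)\right) \left(5 - \left(13 + \left(9 + \frac{17}{-16}\right)\right)\right) = - 2 \left(13 + \left(9 + 17 \left(- \frac{1}{16}\right)\right)\right) \left(5 - \left(13 + \left(9 + 17 \left(- \frac{1}{16}\right)\right)\right)\right) = - 2 \left(13 + \left(9 - \frac{17}{16}\right)\right) \left(5 - \left(13 + \left(9 - \frac{17}{16}\right)\right)\right) = - 2 \left(13 + \frac{127}{16}\right) \left(5 - \left(13 + \frac{127}{16}\right)\right) = - \frac{2 \cdot 335 \left(5 - \frac{335}{16}\right)}{16} = - \frac{2 \cdot 335 \left(-255\right)}{16 \cdot 16} = \left(-1\right) \left(- \frac{85425}{128}\right) = \frac{85425}{128}$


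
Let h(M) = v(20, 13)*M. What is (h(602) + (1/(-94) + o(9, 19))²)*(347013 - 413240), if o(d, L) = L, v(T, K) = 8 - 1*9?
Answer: 141265303669/8836 ≈ 1.5987e+7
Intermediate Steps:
v(T, K) = -1 (v(T, K) = 8 - 9 = -1)
h(M) = -M
(h(602) + (1/(-94) + o(9, 19))²)*(347013 - 413240) = (-1*602 + (1/(-94) + 19)²)*(347013 - 413240) = (-602 + (-1/94 + 19)²)*(-66227) = (-602 + (1785/94)²)*(-66227) = (-602 + 3186225/8836)*(-66227) = -2133047/8836*(-66227) = 141265303669/8836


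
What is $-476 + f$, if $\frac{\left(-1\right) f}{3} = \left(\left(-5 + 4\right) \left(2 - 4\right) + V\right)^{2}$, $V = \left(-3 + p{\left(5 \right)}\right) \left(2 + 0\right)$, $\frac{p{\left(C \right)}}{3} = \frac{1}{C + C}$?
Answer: $- \frac{12767}{25} \approx -510.68$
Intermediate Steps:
$p{\left(C \right)} = \frac{3}{2 C}$ ($p{\left(C \right)} = \frac{3}{C + C} = \frac{3}{2 C}$)
$V = - \frac{27}{5}$ ($V = \left(-3 + \frac{3}{2 \cdot 5}\right) \left(2 + 0\right) = \left(-3 + \frac{3}{2} \cdot \frac{1}{5}\right) 2 = \left(-3 + \frac{3}{10}\right) 2 = \left(- \frac{27}{10}\right) 2 = - \frac{27}{5} \approx -5.4$)
$f = - \frac{867}{25}$ ($f = - 3 \left(\left(-5 + 4\right) \left(2 - 4\right) - \frac{27}{5}\right)^{2} = - 3 \left(\left(-1\right) \left(-2\right) - \frac{27}{5}\right)^{2} = - 3 \left(2 - \frac{27}{5}\right)^{2} = - 3 \left(- \frac{17}{5}\right)^{2} = \left(-3\right) \frac{289}{25} = - \frac{867}{25} \approx -34.68$)
$-476 + f = -476 - \frac{867}{25} = - \frac{12767}{25}$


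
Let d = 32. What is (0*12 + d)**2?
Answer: 1024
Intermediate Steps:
(0*12 + d)**2 = (0*12 + 32)**2 = (0 + 32)**2 = 32**2 = 1024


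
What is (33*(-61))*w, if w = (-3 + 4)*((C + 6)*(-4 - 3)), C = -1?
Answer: 70455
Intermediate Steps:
w = -35 (w = (-3 + 4)*((-1 + 6)*(-4 - 3)) = 1*(5*(-7)) = 1*(-35) = -35)
(33*(-61))*w = (33*(-61))*(-35) = -2013*(-35) = 70455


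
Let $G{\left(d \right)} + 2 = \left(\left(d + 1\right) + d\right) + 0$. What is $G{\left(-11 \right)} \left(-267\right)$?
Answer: $6141$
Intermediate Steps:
$G{\left(d \right)} = -1 + 2 d$ ($G{\left(d \right)} = -2 + \left(\left(\left(d + 1\right) + d\right) + 0\right) = -2 + \left(\left(\left(1 + d\right) + d\right) + 0\right) = -2 + \left(\left(1 + 2 d\right) + 0\right) = -2 + \left(1 + 2 d\right) = -1 + 2 d$)
$G{\left(-11 \right)} \left(-267\right) = \left(-1 + 2 \left(-11\right)\right) \left(-267\right) = \left(-1 - 22\right) \left(-267\right) = \left(-23\right) \left(-267\right) = 6141$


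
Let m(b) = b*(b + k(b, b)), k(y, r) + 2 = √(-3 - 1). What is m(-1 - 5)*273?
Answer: 13104 - 3276*I ≈ 13104.0 - 3276.0*I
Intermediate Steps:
k(y, r) = -2 + 2*I (k(y, r) = -2 + √(-3 - 1) = -2 + √(-4) = -2 + 2*I)
m(b) = b*(-2 + b + 2*I) (m(b) = b*(b + (-2 + 2*I)) = b*(-2 + b + 2*I))
m(-1 - 5)*273 = ((-1 - 5)*(-2 + (-1 - 5) + 2*I))*273 = -6*(-2 - 6 + 2*I)*273 = -6*(-8 + 2*I)*273 = (48 - 12*I)*273 = 13104 - 3276*I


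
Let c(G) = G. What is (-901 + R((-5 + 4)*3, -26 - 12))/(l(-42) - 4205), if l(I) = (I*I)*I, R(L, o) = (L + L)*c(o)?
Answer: 673/78293 ≈ 0.0085959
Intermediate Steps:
R(L, o) = 2*L*o (R(L, o) = (L + L)*o = (2*L)*o = 2*L*o)
l(I) = I³ (l(I) = I²*I = I³)
(-901 + R((-5 + 4)*3, -26 - 12))/(l(-42) - 4205) = (-901 + 2*((-5 + 4)*3)*(-26 - 12))/((-42)³ - 4205) = (-901 + 2*(-1*3)*(-38))/(-74088 - 4205) = (-901 + 2*(-3)*(-38))/(-78293) = (-901 + 228)*(-1/78293) = -673*(-1/78293) = 673/78293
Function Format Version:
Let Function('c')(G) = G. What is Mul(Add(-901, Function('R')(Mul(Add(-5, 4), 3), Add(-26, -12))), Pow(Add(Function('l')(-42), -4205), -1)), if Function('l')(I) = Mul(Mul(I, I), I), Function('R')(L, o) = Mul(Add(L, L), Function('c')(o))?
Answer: Rational(673, 78293) ≈ 0.0085959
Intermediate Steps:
Function('R')(L, o) = Mul(2, L, o) (Function('R')(L, o) = Mul(Add(L, L), o) = Mul(Mul(2, L), o) = Mul(2, L, o))
Function('l')(I) = Pow(I, 3) (Function('l')(I) = Mul(Pow(I, 2), I) = Pow(I, 3))
Mul(Add(-901, Function('R')(Mul(Add(-5, 4), 3), Add(-26, -12))), Pow(Add(Function('l')(-42), -4205), -1)) = Mul(Add(-901, Mul(2, Mul(Add(-5, 4), 3), Add(-26, -12))), Pow(Add(Pow(-42, 3), -4205), -1)) = Mul(Add(-901, Mul(2, Mul(-1, 3), -38)), Pow(Add(-74088, -4205), -1)) = Mul(Add(-901, Mul(2, -3, -38)), Pow(-78293, -1)) = Mul(Add(-901, 228), Rational(-1, 78293)) = Mul(-673, Rational(-1, 78293)) = Rational(673, 78293)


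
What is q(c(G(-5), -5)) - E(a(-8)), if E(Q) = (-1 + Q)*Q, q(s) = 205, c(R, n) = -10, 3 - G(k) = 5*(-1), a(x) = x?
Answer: 133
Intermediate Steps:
G(k) = 8 (G(k) = 3 - 5*(-1) = 3 - 1*(-5) = 3 + 5 = 8)
E(Q) = Q*(-1 + Q)
q(c(G(-5), -5)) - E(a(-8)) = 205 - (-8)*(-1 - 8) = 205 - (-8)*(-9) = 205 - 1*72 = 205 - 72 = 133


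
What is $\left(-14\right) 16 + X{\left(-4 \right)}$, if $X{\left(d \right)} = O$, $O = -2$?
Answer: $-226$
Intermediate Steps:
$X{\left(d \right)} = -2$
$\left(-14\right) 16 + X{\left(-4 \right)} = \left(-14\right) 16 - 2 = -224 - 2 = -226$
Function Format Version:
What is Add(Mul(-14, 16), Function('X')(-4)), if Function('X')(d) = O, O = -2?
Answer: -226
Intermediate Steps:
Function('X')(d) = -2
Add(Mul(-14, 16), Function('X')(-4)) = Add(Mul(-14, 16), -2) = Add(-224, -2) = -226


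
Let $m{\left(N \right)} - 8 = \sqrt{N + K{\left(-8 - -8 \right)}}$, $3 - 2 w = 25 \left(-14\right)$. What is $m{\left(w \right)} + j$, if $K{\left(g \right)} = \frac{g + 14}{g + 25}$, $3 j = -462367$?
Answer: $- \frac{462343}{3} + \frac{\sqrt{17706}}{10} \approx -1.541 \cdot 10^{5}$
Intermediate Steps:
$j = - \frac{462367}{3}$ ($j = \frac{1}{3} \left(-462367\right) = - \frac{462367}{3} \approx -1.5412 \cdot 10^{5}$)
$K{\left(g \right)} = \frac{14 + g}{25 + g}$
$w = \frac{353}{2}$ ($w = \frac{3}{2} - \frac{25 \left(-14\right)}{2} = \frac{3}{2} - -175 = \frac{3}{2} + 175 = \frac{353}{2} \approx 176.5$)
$m{\left(N \right)} = 8 + \sqrt{\frac{14}{25} + N}$ ($m{\left(N \right)} = 8 + \sqrt{N + \frac{14 - 0}{25 - 0}} = 8 + \sqrt{N + \frac{14 + \left(-8 + 8\right)}{25 + \left(-8 + 8\right)}} = 8 + \sqrt{N + \frac{14 + 0}{25 + 0}} = 8 + \sqrt{N + \frac{1}{25} \cdot 14} = 8 + \sqrt{N + \frac{14}{25}} = 8 + \sqrt{\frac{14}{25} + N}$)
$m{\left(w \right)} + j = \left(8 + \frac{\sqrt{14 + 25 \cdot \frac{353}{2}}}{5}\right) - \frac{462367}{3} = \left(8 + \frac{\sqrt{14 + \frac{8825}{2}}}{5}\right) - \frac{462367}{3} = \left(8 + \frac{\sqrt{\frac{8853}{2}}}{5}\right) - \frac{462367}{3} = \left(8 + \frac{\frac{1}{2} \sqrt{17706}}{5}\right) - \frac{462367}{3} = \left(8 + \frac{\sqrt{17706}}{10}\right) - \frac{462367}{3} = - \frac{462343}{3} + \frac{\sqrt{17706}}{10}$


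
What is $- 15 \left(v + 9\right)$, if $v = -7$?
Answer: $-30$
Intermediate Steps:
$- 15 \left(v + 9\right) = - 15 \left(-7 + 9\right) = \left(-15\right) 2 = -30$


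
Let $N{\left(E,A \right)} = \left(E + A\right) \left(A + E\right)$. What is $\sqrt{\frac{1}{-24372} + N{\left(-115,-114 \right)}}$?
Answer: $\frac{\sqrt{865268318527}}{4062} \approx 229.0$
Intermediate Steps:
$N{\left(E,A \right)} = \left(A + E\right)^{2}$ ($N{\left(E,A \right)} = \left(A + E\right) \left(A + E\right) = \left(A + E\right)^{2}$)
$\sqrt{\frac{1}{-24372} + N{\left(-115,-114 \right)}} = \sqrt{\frac{1}{-24372} + \left(-114 - 115\right)^{2}} = \sqrt{- \frac{1}{24372} + \left(-229\right)^{2}} = \sqrt{- \frac{1}{24372} + 52441} = \sqrt{\frac{1278092051}{24372}} = \frac{\sqrt{865268318527}}{4062}$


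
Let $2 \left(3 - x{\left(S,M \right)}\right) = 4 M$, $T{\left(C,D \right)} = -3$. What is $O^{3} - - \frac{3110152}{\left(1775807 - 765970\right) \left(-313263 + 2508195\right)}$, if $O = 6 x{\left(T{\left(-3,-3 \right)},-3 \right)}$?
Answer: $\frac{87255665915920282}{554130886521} \approx 1.5746 \cdot 10^{5}$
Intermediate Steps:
$x{\left(S,M \right)} = 3 - 2 M$ ($x{\left(S,M \right)} = 3 - \frac{4 M}{2} = 3 - 2 M$)
$O = 54$ ($O = 6 \left(3 - -6\right) = 6 \left(3 + 6\right) = 6 \cdot 9 = 54$)
$O^{3} - - \frac{3110152}{\left(1775807 - 765970\right) \left(-313263 + 2508195\right)} = 54^{3} - - \frac{3110152}{\left(1775807 - 765970\right) \left(-313263 + 2508195\right)} = 157464 - - \frac{3110152}{1009837 \cdot 2194932} = 157464 - - \frac{3110152}{2216523546084} = 157464 - \left(-3110152\right) \frac{1}{2216523546084} = 157464 - - \frac{777538}{554130886521} = 157464 + \frac{777538}{554130886521} = \frac{87255665915920282}{554130886521}$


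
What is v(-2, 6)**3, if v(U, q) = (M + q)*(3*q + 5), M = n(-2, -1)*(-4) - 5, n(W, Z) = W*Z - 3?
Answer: 1520875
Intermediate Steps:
n(W, Z) = -3 + W*Z
M = -1 (M = (-3 - 2*(-1))*(-4) - 5 = (-3 + 2)*(-4) - 5 = -1*(-4) - 5 = 4 - 5 = -1)
v(U, q) = (-1 + q)*(5 + 3*q) (v(U, q) = (-1 + q)*(3*q + 5) = (-1 + q)*(5 + 3*q))
v(-2, 6)**3 = (-5 + 2*6 + 3*6**2)**3 = (-5 + 12 + 3*36)**3 = (-5 + 12 + 108)**3 = 115**3 = 1520875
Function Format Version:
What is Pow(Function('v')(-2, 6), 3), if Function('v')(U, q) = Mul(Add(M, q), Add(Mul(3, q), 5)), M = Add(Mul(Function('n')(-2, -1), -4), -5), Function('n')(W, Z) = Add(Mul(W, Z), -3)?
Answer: 1520875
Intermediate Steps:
Function('n')(W, Z) = Add(-3, Mul(W, Z))
M = -1 (M = Add(Mul(Add(-3, Mul(-2, -1)), -4), -5) = Add(Mul(Add(-3, 2), -4), -5) = Add(Mul(-1, -4), -5) = Add(4, -5) = -1)
Function('v')(U, q) = Mul(Add(-1, q), Add(5, Mul(3, q))) (Function('v')(U, q) = Mul(Add(-1, q), Add(Mul(3, q), 5)) = Mul(Add(-1, q), Add(5, Mul(3, q))))
Pow(Function('v')(-2, 6), 3) = Pow(Add(-5, Mul(2, 6), Mul(3, Pow(6, 2))), 3) = Pow(Add(-5, 12, Mul(3, 36)), 3) = Pow(Add(-5, 12, 108), 3) = Pow(115, 3) = 1520875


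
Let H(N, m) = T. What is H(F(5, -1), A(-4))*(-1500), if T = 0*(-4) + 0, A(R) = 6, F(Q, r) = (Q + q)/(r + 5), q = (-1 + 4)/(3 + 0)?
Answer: 0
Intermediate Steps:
q = 1 (q = 3/3 = 3*(1/3) = 1)
F(Q, r) = (1 + Q)/(5 + r) (F(Q, r) = (Q + 1)/(r + 5) = (1 + Q)/(5 + r))
T = 0 (T = 0 + 0 = 0)
H(N, m) = 0
H(F(5, -1), A(-4))*(-1500) = 0*(-1500) = 0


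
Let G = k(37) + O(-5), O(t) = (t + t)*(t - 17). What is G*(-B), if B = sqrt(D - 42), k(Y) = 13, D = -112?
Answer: -233*I*sqrt(154) ≈ -2891.5*I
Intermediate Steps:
O(t) = 2*t*(-17 + t) (O(t) = (2*t)*(-17 + t) = 2*t*(-17 + t))
B = I*sqrt(154) (B = sqrt(-112 - 42) = sqrt(-154) = I*sqrt(154) ≈ 12.41*I)
G = 233 (G = 13 + 2*(-5)*(-17 - 5) = 13 + 2*(-5)*(-22) = 13 + 220 = 233)
G*(-B) = 233*(-I*sqrt(154)) = -233*I*sqrt(154)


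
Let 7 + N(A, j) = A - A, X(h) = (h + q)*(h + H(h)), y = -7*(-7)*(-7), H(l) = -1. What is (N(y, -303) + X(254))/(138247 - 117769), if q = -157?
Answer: 4089/3413 ≈ 1.1981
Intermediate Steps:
y = -343 (y = 49*(-7) = -343)
X(h) = (-1 + h)*(-157 + h) (X(h) = (h - 157)*(h - 1) = (-157 + h)*(-1 + h) = (-1 + h)*(-157 + h))
N(A, j) = -7 (N(A, j) = -7 + (A - A) = -7 + 0 = -7)
(N(y, -303) + X(254))/(138247 - 117769) = (-7 + (157 + 254² - 158*254))/(138247 - 117769) = (-7 + (157 + 64516 - 40132))/20478 = (-7 + 24541)*(1/20478) = 24534*(1/20478) = 4089/3413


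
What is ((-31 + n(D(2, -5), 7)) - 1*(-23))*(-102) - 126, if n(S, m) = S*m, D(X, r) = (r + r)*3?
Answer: 22110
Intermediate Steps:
D(X, r) = 6*r (D(X, r) = (2*r)*3 = 6*r)
((-31 + n(D(2, -5), 7)) - 1*(-23))*(-102) - 126 = ((-31 + (6*(-5))*7) - 1*(-23))*(-102) - 126 = ((-31 - 30*7) + 23)*(-102) - 126 = ((-31 - 210) + 23)*(-102) - 126 = (-241 + 23)*(-102) - 126 = -218*(-102) - 126 = 22236 - 126 = 22110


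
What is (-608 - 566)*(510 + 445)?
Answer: -1121170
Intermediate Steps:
(-608 - 566)*(510 + 445) = -1174*955 = -1121170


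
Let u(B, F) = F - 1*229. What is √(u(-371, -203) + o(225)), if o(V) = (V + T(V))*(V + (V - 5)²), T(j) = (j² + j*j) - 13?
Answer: √4933589318 ≈ 70240.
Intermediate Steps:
T(j) = -13 + 2*j² (T(j) = (j² + j²) - 13 = 2*j² - 13 = -13 + 2*j²)
u(B, F) = -229 + F (u(B, F) = F - 229 = -229 + F)
o(V) = (V + (-5 + V)²)*(-13 + V + 2*V²) (o(V) = (V + (-13 + 2*V²))*(V + (V - 5)²) = (-13 + V + 2*V²)*(V + (-5 + V)²) = (V + (-5 + V)²)*(-13 + V + 2*V²))
√(u(-371, -203) + o(225)) = √((-229 - 203) + (-325 - 17*225³ + 2*225⁴ + 28*225² + 142*225)) = √(-432 + (-325 - 17*11390625 + 2*2562890625 + 28*50625 + 31950)) = √(-432 + (-325 - 193640625 + 5125781250 + 1417500 + 31950)) = √(-432 + 4933589750) = √4933589318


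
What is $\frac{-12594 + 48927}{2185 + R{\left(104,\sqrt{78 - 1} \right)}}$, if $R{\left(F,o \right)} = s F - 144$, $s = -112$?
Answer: $- \frac{36333}{9607} \approx -3.7819$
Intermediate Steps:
$R{\left(F,o \right)} = -144 - 112 F$ ($R{\left(F,o \right)} = - 112 F - 144 = -144 - 112 F$)
$\frac{-12594 + 48927}{2185 + R{\left(104,\sqrt{78 - 1} \right)}} = \frac{-12594 + 48927}{2185 - 11792} = \frac{36333}{2185 - 11792} = \frac{36333}{-9607} = 36333 \left(- \frac{1}{9607}\right) = - \frac{36333}{9607}$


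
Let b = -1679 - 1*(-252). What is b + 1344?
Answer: -83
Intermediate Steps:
b = -1427 (b = -1679 + 252 = -1427)
b + 1344 = -1427 + 1344 = -83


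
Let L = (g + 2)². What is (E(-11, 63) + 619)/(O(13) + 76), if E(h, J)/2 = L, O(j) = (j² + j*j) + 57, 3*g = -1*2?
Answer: 5603/4239 ≈ 1.3218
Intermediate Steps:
g = -⅔ (g = (-1*2)/3 = (⅓)*(-2) = -⅔ ≈ -0.66667)
O(j) = 57 + 2*j² (O(j) = (j² + j²) + 57 = 2*j² + 57 = 57 + 2*j²)
L = 16/9 (L = (-⅔ + 2)² = (4/3)² = 16/9 ≈ 1.7778)
E(h, J) = 32/9 (E(h, J) = 2*(16/9) = 32/9)
(E(-11, 63) + 619)/(O(13) + 76) = (32/9 + 619)/((57 + 2*13²) + 76) = 5603/(9*((57 + 2*169) + 76)) = 5603/(9*((57 + 338) + 76)) = 5603/(9*(395 + 76)) = (5603/9)/471 = (5603/9)*(1/471) = 5603/4239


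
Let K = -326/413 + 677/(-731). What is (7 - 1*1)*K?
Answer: -3107442/301903 ≈ -10.293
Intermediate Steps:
K = -517907/301903 (K = -326*1/413 + 677*(-1/731) = -326/413 - 677/731 = -517907/301903 ≈ -1.7155)
(7 - 1*1)*K = (7 - 1*1)*(-517907/301903) = (7 - 1)*(-517907/301903) = 6*(-517907/301903) = -3107442/301903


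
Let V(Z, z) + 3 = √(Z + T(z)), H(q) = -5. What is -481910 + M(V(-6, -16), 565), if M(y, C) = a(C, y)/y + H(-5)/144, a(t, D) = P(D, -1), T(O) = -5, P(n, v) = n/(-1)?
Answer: -69395189/144 ≈ -4.8191e+5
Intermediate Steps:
P(n, v) = -n (P(n, v) = n*(-1) = -n)
a(t, D) = -D
V(Z, z) = -3 + √(-5 + Z) (V(Z, z) = -3 + √(Z - 5) = -3 + √(-5 + Z))
M(y, C) = -149/144 (M(y, C) = (-y)/y - 5/144 = -1 - 5*1/144 = -1 - 5/144 = -149/144)
-481910 + M(V(-6, -16), 565) = -481910 - 149/144 = -69395189/144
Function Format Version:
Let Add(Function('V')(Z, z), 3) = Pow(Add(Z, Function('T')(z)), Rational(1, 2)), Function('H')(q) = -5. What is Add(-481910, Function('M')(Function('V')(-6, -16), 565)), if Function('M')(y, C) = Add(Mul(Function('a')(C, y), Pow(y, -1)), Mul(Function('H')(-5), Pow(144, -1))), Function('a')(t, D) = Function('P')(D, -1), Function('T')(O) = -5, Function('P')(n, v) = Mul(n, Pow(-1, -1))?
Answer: Rational(-69395189, 144) ≈ -4.8191e+5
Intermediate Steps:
Function('P')(n, v) = Mul(-1, n) (Function('P')(n, v) = Mul(n, -1) = Mul(-1, n))
Function('a')(t, D) = Mul(-1, D)
Function('V')(Z, z) = Add(-3, Pow(Add(-5, Z), Rational(1, 2))) (Function('V')(Z, z) = Add(-3, Pow(Add(Z, -5), Rational(1, 2))) = Add(-3, Pow(Add(-5, Z), Rational(1, 2))))
Function('M')(y, C) = Rational(-149, 144) (Function('M')(y, C) = Add(Mul(Mul(-1, y), Pow(y, -1)), Mul(-5, Pow(144, -1))) = Add(-1, Mul(-5, Rational(1, 144))) = Add(-1, Rational(-5, 144)) = Rational(-149, 144))
Add(-481910, Function('M')(Function('V')(-6, -16), 565)) = Add(-481910, Rational(-149, 144)) = Rational(-69395189, 144)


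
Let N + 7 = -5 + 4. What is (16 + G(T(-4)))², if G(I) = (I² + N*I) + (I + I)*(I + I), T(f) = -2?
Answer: 2704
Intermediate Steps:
N = -8 (N = -7 + (-5 + 4) = -7 - 1 = -8)
G(I) = -8*I + 5*I² (G(I) = (I² - 8*I) + (I + I)*(I + I) = (I² - 8*I) + (2*I)*(2*I) = (I² - 8*I) + 4*I² = -8*I + 5*I²)
(16 + G(T(-4)))² = (16 - 2*(-8 + 5*(-2)))² = (16 - 2*(-8 - 10))² = (16 - 2*(-18))² = (16 + 36)² = 52² = 2704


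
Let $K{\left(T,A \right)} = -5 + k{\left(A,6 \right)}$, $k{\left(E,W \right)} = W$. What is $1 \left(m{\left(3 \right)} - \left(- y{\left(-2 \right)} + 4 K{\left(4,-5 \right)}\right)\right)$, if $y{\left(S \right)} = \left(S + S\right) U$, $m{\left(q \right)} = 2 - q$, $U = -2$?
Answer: $3$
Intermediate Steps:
$K{\left(T,A \right)} = 1$ ($K{\left(T,A \right)} = -5 + 6 = 1$)
$y{\left(S \right)} = - 4 S$ ($y{\left(S \right)} = \left(S + S\right) \left(-2\right) = 2 S \left(-2\right) = - 4 S$)
$1 \left(m{\left(3 \right)} - \left(- y{\left(-2 \right)} + 4 K{\left(4,-5 \right)}\right)\right) = 1 \left(\left(2 - 3\right) - -4\right) = 1 \left(\left(2 - 3\right) + \left(-4 + 8\right)\right) = 1 \left(-1 + 4\right) = 1 \cdot 3 = 3$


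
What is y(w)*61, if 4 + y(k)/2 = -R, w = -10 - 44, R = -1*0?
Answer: -488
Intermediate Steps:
R = 0
w = -54
y(k) = -8 (y(k) = -8 + 2*(-1*0) = -8 + 2*0 = -8 + 0 = -8)
y(w)*61 = -8*61 = -488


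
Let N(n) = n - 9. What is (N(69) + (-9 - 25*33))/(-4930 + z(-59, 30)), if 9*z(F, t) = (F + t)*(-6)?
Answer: 1161/7366 ≈ 0.15762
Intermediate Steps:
N(n) = -9 + n
z(F, t) = -2*F/3 - 2*t/3 (z(F, t) = ((F + t)*(-6))/9 = (-6*F - 6*t)/9 = -2*F/3 - 2*t/3)
(N(69) + (-9 - 25*33))/(-4930 + z(-59, 30)) = ((-9 + 69) + (-9 - 25*33))/(-4930 + (-⅔*(-59) - ⅔*30)) = (60 + (-9 - 825))/(-4930 + (118/3 - 20)) = (60 - 834)/(-4930 + 58/3) = -774/(-14732/3) = -774*(-3/14732) = 1161/7366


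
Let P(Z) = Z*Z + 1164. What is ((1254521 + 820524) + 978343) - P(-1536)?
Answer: 692928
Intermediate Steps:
P(Z) = 1164 + Z² (P(Z) = Z² + 1164 = 1164 + Z²)
((1254521 + 820524) + 978343) - P(-1536) = ((1254521 + 820524) + 978343) - (1164 + (-1536)²) = (2075045 + 978343) - (1164 + 2359296) = 3053388 - 1*2360460 = 3053388 - 2360460 = 692928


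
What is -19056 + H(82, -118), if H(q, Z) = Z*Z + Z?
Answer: -5250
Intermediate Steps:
H(q, Z) = Z + Z² (H(q, Z) = Z² + Z = Z + Z²)
-19056 + H(82, -118) = -19056 - 118*(1 - 118) = -19056 - 118*(-117) = -19056 + 13806 = -5250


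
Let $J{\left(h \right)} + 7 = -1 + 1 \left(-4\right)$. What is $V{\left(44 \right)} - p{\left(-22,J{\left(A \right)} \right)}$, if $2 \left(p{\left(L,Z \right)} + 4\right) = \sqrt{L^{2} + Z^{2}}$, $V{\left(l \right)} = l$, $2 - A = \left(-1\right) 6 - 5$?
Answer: $48 - \sqrt{157} \approx 35.47$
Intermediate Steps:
$A = 13$ ($A = 2 - \left(\left(-1\right) 6 - 5\right) = 2 - \left(-6 - 5\right) = 2 - -11 = 2 + 11 = 13$)
$J{\left(h \right)} = -12$ ($J{\left(h \right)} = -7 + \left(-1 + 1 \left(-4\right)\right) = -7 - 5 = -12$)
$p{\left(L,Z \right)} = -4 + \frac{\sqrt{L^{2} + Z^{2}}}{2}$
$V{\left(44 \right)} - p{\left(-22,J{\left(A \right)} \right)} = 44 - \left(-4 + \frac{\sqrt{\left(-22\right)^{2} + \left(-12\right)^{2}}}{2}\right) = 44 - \left(-4 + \frac{\sqrt{484 + 144}}{2}\right) = 44 - \left(-4 + \frac{\sqrt{628}}{2}\right) = 44 - \left(-4 + \frac{2 \sqrt{157}}{2}\right) = 44 - \left(-4 + \sqrt{157}\right) = 44 + \left(4 - \sqrt{157}\right) = 48 - \sqrt{157}$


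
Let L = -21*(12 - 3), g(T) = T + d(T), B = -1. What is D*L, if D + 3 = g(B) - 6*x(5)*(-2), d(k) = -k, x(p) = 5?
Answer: -10773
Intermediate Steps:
g(T) = 0 (g(T) = T - T = 0)
D = 57 (D = -3 + (0 - 6*5*(-2)) = -3 + (0 - 30*(-2)) = -3 + (0 - 1*(-60)) = -3 + (0 + 60) = -3 + 60 = 57)
L = -189 (L = -21*9 = -189)
D*L = 57*(-189) = -10773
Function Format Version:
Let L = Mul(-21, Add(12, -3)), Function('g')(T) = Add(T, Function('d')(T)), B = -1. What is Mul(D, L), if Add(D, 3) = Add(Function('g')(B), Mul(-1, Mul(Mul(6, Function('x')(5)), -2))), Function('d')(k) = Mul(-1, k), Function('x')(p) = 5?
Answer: -10773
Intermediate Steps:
Function('g')(T) = 0 (Function('g')(T) = Add(T, Mul(-1, T)) = 0)
D = 57 (D = Add(-3, Add(0, Mul(-1, Mul(Mul(6, 5), -2)))) = Add(-3, Add(0, Mul(-1, Mul(30, -2)))) = Add(-3, Add(0, Mul(-1, -60))) = Add(-3, Add(0, 60)) = Add(-3, 60) = 57)
L = -189 (L = Mul(-21, 9) = -189)
Mul(D, L) = Mul(57, -189) = -10773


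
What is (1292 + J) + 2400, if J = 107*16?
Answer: 5404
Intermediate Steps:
J = 1712
(1292 + J) + 2400 = (1292 + 1712) + 2400 = 3004 + 2400 = 5404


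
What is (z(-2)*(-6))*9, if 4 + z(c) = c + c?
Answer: 432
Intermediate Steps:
z(c) = -4 + 2*c (z(c) = -4 + (c + c) = -4 + 2*c)
(z(-2)*(-6))*9 = ((-4 + 2*(-2))*(-6))*9 = ((-4 - 4)*(-6))*9 = -8*(-6)*9 = 48*9 = 432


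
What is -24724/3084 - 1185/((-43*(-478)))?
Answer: -127957909/15847134 ≈ -8.0745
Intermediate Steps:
-24724/3084 - 1185/((-43*(-478))) = -24724*1/3084 - 1185/20554 = -6181/771 - 1185*1/20554 = -6181/771 - 1185/20554 = -127957909/15847134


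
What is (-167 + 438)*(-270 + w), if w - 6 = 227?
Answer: -10027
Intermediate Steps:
w = 233 (w = 6 + 227 = 233)
(-167 + 438)*(-270 + w) = (-167 + 438)*(-270 + 233) = 271*(-37) = -10027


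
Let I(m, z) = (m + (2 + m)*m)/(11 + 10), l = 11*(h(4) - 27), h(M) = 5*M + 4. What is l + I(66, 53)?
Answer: 1287/7 ≈ 183.86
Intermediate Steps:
h(M) = 4 + 5*M
l = -33 (l = 11*((4 + 5*4) - 27) = 11*((4 + 20) - 27) = 11*(24 - 27) = 11*(-3) = -33)
I(m, z) = m/21 + m*(2 + m)/21 (I(m, z) = (m + m*(2 + m))/21 = (m + m*(2 + m))*(1/21) = m/21 + m*(2 + m)/21)
l + I(66, 53) = -33 + (1/21)*66*(3 + 66) = -33 + (1/21)*66*69 = -33 + 1518/7 = 1287/7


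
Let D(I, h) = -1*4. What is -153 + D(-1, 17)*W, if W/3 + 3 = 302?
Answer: -3741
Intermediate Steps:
W = 897 (W = -9 + 3*302 = -9 + 906 = 897)
D(I, h) = -4
-153 + D(-1, 17)*W = -153 - 4*897 = -153 - 3588 = -3741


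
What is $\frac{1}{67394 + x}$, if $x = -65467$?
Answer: $\frac{1}{1927} \approx 0.00051894$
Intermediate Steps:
$\frac{1}{67394 + x} = \frac{1}{67394 - 65467} = \frac{1}{1927}$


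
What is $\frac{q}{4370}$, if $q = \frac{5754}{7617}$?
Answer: $\frac{959}{5547715} \approx 0.00017286$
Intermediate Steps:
$q = \frac{1918}{2539}$ ($q = 5754 \cdot \frac{1}{7617} = \frac{1918}{2539} \approx 0.75542$)
$\frac{q}{4370} = \frac{1918}{2539 \cdot 4370} = \frac{1918}{2539} \cdot \frac{1}{4370} = \frac{959}{5547715}$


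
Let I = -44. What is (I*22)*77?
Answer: -74536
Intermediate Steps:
(I*22)*77 = -44*22*77 = -968*77 = -74536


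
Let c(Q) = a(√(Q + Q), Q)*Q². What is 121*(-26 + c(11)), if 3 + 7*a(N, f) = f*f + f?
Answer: 1866667/7 ≈ 2.6667e+5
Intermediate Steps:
a(N, f) = -3/7 + f/7 + f²/7 (a(N, f) = -3/7 + (f*f + f)/7 = -3/7 + (f² + f)/7 = -3/7 + (f + f²)/7 = -3/7 + (f/7 + f²/7) = -3/7 + f/7 + f²/7)
c(Q) = Q²*(-3/7 + Q/7 + Q²/7) (c(Q) = (-3/7 + Q/7 + Q²/7)*Q² = Q²*(-3/7 + Q/7 + Q²/7))
121*(-26 + c(11)) = 121*(-26 + (⅐)*11²*(-3 + 11 + 11²)) = 121*(-26 + (⅐)*121*(-3 + 11 + 121)) = 121*(-26 + (⅐)*121*129) = 121*(-26 + 15609/7) = 121*(15427/7) = 1866667/7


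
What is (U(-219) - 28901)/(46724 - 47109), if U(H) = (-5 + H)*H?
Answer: -4031/77 ≈ -52.351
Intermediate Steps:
U(H) = H*(-5 + H)
(U(-219) - 28901)/(46724 - 47109) = (-219*(-5 - 219) - 28901)/(46724 - 47109) = (-219*(-224) - 28901)/(-385) = (49056 - 28901)*(-1/385) = 20155*(-1/385) = -4031/77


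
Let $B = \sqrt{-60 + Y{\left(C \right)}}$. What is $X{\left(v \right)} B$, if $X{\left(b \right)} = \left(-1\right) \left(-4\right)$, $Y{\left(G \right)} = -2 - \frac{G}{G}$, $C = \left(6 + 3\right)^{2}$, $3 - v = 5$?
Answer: $12 i \sqrt{7} \approx 31.749 i$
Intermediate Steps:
$v = -2$ ($v = 3 - 5 = -2$)
$C = 81$ ($C = 9^{2} = 81$)
$Y{\left(G \right)} = -3$ ($Y{\left(G \right)} = -2 - 1 = -3$)
$X{\left(b \right)} = 4$
$B = 3 i \sqrt{7}$ ($B = \sqrt{-60 - 3} = \sqrt{-63} = 3 i \sqrt{7} \approx 7.9373 i$)
$X{\left(v \right)} B = 4 \cdot 3 i \sqrt{7} = 12 i \sqrt{7}$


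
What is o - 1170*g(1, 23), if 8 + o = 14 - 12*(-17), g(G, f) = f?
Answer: -26700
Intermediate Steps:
o = 210 (o = -8 + (14 - 12*(-17)) = -8 + (14 + 204) = -8 + 218 = 210)
o - 1170*g(1, 23) = 210 - 1170*23 = 210 - 26910 = -26700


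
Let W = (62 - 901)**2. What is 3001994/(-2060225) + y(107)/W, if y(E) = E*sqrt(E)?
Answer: -3001994/2060225 + 107*sqrt(107)/703921 ≈ -1.4555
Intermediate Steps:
y(E) = E**(3/2)
W = 703921 (W = (-839)**2 = 703921)
3001994/(-2060225) + y(107)/W = 3001994/(-2060225) + 107**(3/2)/703921 = 3001994*(-1/2060225) + (107*sqrt(107))*(1/703921) = -3001994/2060225 + 107*sqrt(107)/703921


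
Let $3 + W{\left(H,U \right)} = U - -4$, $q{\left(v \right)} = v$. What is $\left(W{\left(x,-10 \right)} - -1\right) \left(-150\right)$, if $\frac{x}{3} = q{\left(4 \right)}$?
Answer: $1200$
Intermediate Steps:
$x = 12$ ($x = 3 \cdot 4 = 12$)
$W{\left(H,U \right)} = 1 + U$ ($W{\left(H,U \right)} = -3 + \left(U - -4\right) = -3 + \left(U + 4\right) = -3 + \left(4 + U\right) = 1 + U$)
$\left(W{\left(x,-10 \right)} - -1\right) \left(-150\right) = \left(\left(1 - 10\right) - -1\right) \left(-150\right) = \left(-9 + \left(2 - 1\right)\right) \left(-150\right) = \left(-9 + 1\right) \left(-150\right) = \left(-8\right) \left(-150\right) = 1200$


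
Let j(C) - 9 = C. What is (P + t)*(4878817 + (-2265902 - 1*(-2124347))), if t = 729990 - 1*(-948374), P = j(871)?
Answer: 7955018789928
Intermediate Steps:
j(C) = 9 + C
P = 880 (P = 9 + 871 = 880)
t = 1678364 (t = 729990 + 948374 = 1678364)
(P + t)*(4878817 + (-2265902 - 1*(-2124347))) = (880 + 1678364)*(4878817 + (-2265902 - 1*(-2124347))) = 1679244*(4878817 + (-2265902 + 2124347)) = 1679244*(4878817 - 141555) = 1679244*4737262 = 7955018789928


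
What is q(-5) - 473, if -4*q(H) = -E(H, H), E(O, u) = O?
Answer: -1897/4 ≈ -474.25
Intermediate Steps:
q(H) = H/4 (q(H) = -(-1)*H/4 = H/4)
q(-5) - 473 = (1/4)*(-5) - 473 = -5/4 - 473 = -1897/4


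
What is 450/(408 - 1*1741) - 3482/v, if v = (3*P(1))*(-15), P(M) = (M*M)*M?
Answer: 4621256/59985 ≈ 77.040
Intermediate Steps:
P(M) = M³ (P(M) = M²*M = M³)
v = -45 (v = (3*1³)*(-15) = (3*1)*(-15) = 3*(-15) = -45)
450/(408 - 1*1741) - 3482/v = 450/(408 - 1*1741) - 3482/(-45) = 450/(408 - 1741) - 3482*(-1/45) = 450/(-1333) + 3482/45 = 450*(-1/1333) + 3482/45 = -450/1333 + 3482/45 = 4621256/59985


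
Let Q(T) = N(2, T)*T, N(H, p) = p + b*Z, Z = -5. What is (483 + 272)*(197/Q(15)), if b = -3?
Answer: 29747/90 ≈ 330.52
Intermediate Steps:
N(H, p) = 15 + p (N(H, p) = p - 3*(-5) = p + 15 = 15 + p)
Q(T) = T*(15 + T) (Q(T) = (15 + T)*T = T*(15 + T))
(483 + 272)*(197/Q(15)) = (483 + 272)*(197/((15*(15 + 15)))) = 755*(197/((15*30))) = 755*(197/450) = 29747/90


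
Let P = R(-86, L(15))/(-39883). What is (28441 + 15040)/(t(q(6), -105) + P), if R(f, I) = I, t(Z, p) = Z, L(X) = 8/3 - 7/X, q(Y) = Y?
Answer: 8670763615/1196479 ≈ 7246.9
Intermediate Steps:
L(X) = 8/3 - 7/X (L(X) = 8*(⅓) - 7/X = 8/3 - 7/X)
P = -11/199415 (P = (8/3 - 7/15)/(-39883) = (8/3 - 7*1/15)*(-1/39883) = (8/3 - 7/15)*(-1/39883) = (11/5)*(-1/39883) = -11/199415 ≈ -5.5161e-5)
(28441 + 15040)/(t(q(6), -105) + P) = (28441 + 15040)/(6 - 11/199415) = 43481/(1196479/199415) = 43481*(199415/1196479) = 8670763615/1196479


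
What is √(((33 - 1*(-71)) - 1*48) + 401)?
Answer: √457 ≈ 21.378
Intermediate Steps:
√(((33 - 1*(-71)) - 1*48) + 401) = √(((33 + 71) - 48) + 401) = √((104 - 48) + 401) = √(56 + 401) = √457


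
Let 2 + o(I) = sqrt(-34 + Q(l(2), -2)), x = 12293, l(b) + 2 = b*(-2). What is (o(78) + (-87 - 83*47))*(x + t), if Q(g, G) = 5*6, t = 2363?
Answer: -58477440 + 29312*I ≈ -5.8477e+7 + 29312.0*I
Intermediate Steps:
l(b) = -2 - 2*b (l(b) = -2 + b*(-2) = -2 - 2*b)
Q(g, G) = 30
o(I) = -2 + 2*I (o(I) = -2 + sqrt(-34 + 30) = -2 + sqrt(-4) = -2 + 2*I)
(o(78) + (-87 - 83*47))*(x + t) = ((-2 + 2*I) + (-87 - 83*47))*(12293 + 2363) = ((-2 + 2*I) + (-87 - 3901))*14656 = ((-2 + 2*I) - 3988)*14656 = (-3990 + 2*I)*14656 = -58477440 + 29312*I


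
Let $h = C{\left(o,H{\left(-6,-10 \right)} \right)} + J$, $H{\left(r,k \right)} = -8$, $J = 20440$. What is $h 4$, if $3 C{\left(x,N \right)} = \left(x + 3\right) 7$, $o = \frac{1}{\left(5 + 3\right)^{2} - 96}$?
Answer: $\frac{1962905}{24} \approx 81788.0$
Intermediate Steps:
$o = - \frac{1}{32}$ ($o = \frac{1}{8^{2} - 96} = \frac{1}{64 - 96} = \frac{1}{-32} = - \frac{1}{32} \approx -0.03125$)
$C{\left(x,N \right)} = 7 + \frac{7 x}{3}$ ($C{\left(x,N \right)} = \frac{\left(x + 3\right) 7}{3} = \frac{\left(3 + x\right) 7}{3} = \frac{21 + 7 x}{3} = 7 + \frac{7 x}{3}$)
$h = \frac{1962905}{96}$ ($h = \left(7 + \frac{7}{3} \left(- \frac{1}{32}\right)\right) + 20440 = \left(7 - \frac{7}{96}\right) + 20440 = \frac{665}{96} + 20440 = \frac{1962905}{96} \approx 20447.0$)
$h 4 = \frac{1962905}{96} \cdot 4 = \frac{1962905}{24}$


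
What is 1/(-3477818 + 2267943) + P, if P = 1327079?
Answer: 1605599705124/1209875 ≈ 1.3271e+6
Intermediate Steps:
1/(-3477818 + 2267943) + P = 1/(-3477818 + 2267943) + 1327079 = 1/(-1209875) + 1327079 = -1/1209875 + 1327079 = 1605599705124/1209875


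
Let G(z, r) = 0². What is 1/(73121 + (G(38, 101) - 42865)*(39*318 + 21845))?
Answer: -1/1467924534 ≈ -6.8123e-10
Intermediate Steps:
G(z, r) = 0
1/(73121 + (G(38, 101) - 42865)*(39*318 + 21845)) = 1/(73121 + (0 - 42865)*(39*318 + 21845)) = 1/(73121 - 42865*(12402 + 21845)) = 1/(73121 - 42865*34247) = 1/(73121 - 1467997655) = 1/(-1467924534) = -1/1467924534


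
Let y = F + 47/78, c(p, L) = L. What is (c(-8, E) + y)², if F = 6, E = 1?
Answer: 351649/6084 ≈ 57.799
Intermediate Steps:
y = 515/78 (y = 6 + 47/78 = 515/78 ≈ 6.6026)
(c(-8, E) + y)² = (1 + 515/78)² = (593/78)² = 351649/6084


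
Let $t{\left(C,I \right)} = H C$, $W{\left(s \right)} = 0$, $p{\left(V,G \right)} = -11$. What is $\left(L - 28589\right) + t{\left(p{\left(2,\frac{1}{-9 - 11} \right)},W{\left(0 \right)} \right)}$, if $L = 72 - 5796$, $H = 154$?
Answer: $-36007$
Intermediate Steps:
$t{\left(C,I \right)} = 154 C$
$L = -5724$ ($L = 72 - 5796 = -5724$)
$\left(L - 28589\right) + t{\left(p{\left(2,\frac{1}{-9 - 11} \right)},W{\left(0 \right)} \right)} = \left(-5724 - 28589\right) + 154 \left(-11\right) = -34313 - 1694 = -36007$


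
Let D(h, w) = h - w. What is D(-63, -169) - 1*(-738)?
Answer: 844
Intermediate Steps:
D(-63, -169) - 1*(-738) = (-63 - 1*(-169)) - 1*(-738) = (-63 + 169) + 738 = 106 + 738 = 844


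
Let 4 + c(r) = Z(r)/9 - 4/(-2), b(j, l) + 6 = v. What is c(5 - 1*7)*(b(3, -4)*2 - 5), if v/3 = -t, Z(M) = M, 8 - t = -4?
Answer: 1780/9 ≈ 197.78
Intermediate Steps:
t = 12 (t = 8 - 1*(-4) = 8 + 4 = 12)
v = -36 (v = 3*(-1*12) = 3*(-12) = -36)
b(j, l) = -42 (b(j, l) = -6 - 36 = -42)
c(r) = -2 + r/9 (c(r) = -4 + (r/9 - 4/(-2)) = -4 + (r*(⅑) - 4*(-½)) = -4 + (r/9 + 2) = -4 + (2 + r/9) = -2 + r/9)
c(5 - 1*7)*(b(3, -4)*2 - 5) = (-2 + (5 - 1*7)/9)*(-42*2 - 5) = (-2 + (5 - 7)/9)*(-84 - 5) = (-2 + (⅑)*(-2))*(-89) = (-2 - 2/9)*(-89) = -20/9*(-89) = 1780/9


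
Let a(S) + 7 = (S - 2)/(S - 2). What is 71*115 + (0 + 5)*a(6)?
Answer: 8135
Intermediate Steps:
a(S) = -6 (a(S) = -7 + (S - 2)/(S - 2) = -7 + (-2 + S)/(-2 + S) = -7 + 1 = -6)
71*115 + (0 + 5)*a(6) = 71*115 + (0 + 5)*(-6) = 8165 + 5*(-6) = 8165 - 30 = 8135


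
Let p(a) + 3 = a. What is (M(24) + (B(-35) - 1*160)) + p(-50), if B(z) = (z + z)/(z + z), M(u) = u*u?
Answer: 364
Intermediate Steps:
p(a) = -3 + a
M(u) = u**2
B(z) = 1 (B(z) = (2*z)/((2*z)) = (2*z)*(1/(2*z)) = 1)
(M(24) + (B(-35) - 1*160)) + p(-50) = (24**2 + (1 - 1*160)) + (-3 - 50) = (576 + (1 - 160)) - 53 = (576 - 159) - 53 = 417 - 53 = 364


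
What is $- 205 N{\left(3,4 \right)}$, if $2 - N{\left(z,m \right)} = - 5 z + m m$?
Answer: $-205$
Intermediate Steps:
$N{\left(z,m \right)} = 2 - m^{2} + 5 z$ ($N{\left(z,m \right)} = 2 - \left(- 5 z + m m\right) = 2 - \left(- 5 z + m^{2}\right) = 2 - \left(m^{2} - 5 z\right) = 2 - m^{2} + 5 z$)
$- 205 N{\left(3,4 \right)} = - 205 \left(2 - 4^{2} + 5 \cdot 3\right) = - 205 \left(2 - 16 + 15\right) = \left(-205\right) 1 = -205$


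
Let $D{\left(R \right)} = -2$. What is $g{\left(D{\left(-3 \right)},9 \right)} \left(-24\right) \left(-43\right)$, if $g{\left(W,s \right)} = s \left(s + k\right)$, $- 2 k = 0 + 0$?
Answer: $83592$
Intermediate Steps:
$k = 0$ ($k = - \frac{0 + 0}{2} = \left(- \frac{1}{2}\right) 0 = 0$)
$g{\left(W,s \right)} = s^{2}$ ($g{\left(W,s \right)} = s \left(s + 0\right) = s s = s^{2}$)
$g{\left(D{\left(-3 \right)},9 \right)} \left(-24\right) \left(-43\right) = 9^{2} \left(-24\right) \left(-43\right) = 81 \left(-24\right) \left(-43\right) = \left(-1944\right) \left(-43\right) = 83592$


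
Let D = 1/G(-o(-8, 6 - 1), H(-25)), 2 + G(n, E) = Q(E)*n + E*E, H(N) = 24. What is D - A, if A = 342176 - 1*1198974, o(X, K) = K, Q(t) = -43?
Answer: 676013623/789 ≈ 8.5680e+5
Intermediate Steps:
G(n, E) = -2 + E² - 43*n (G(n, E) = -2 + (-43*n + E*E) = -2 + (-43*n + E²) = -2 + (E² - 43*n) = -2 + E² - 43*n)
A = -856798 (A = 342176 - 1198974 = -856798)
D = 1/789 (D = 1/(-2 + 24² - (-43)*(6 - 1)) = 1/(-2 + 576 - (-43)*5) = 1/(-2 + 576 - 43*(-5)) = 1/(-2 + 576 + 215) = 1/789 ≈ 0.0012674)
D - A = 1/789 - 1*(-856798) = 1/789 + 856798 = 676013623/789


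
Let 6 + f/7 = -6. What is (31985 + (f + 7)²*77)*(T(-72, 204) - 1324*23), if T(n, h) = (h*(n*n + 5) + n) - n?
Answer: 502247309872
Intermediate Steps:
f = -84 (f = -42 + 7*(-6) = -42 - 42 = -84)
T(n, h) = h*(5 + n²) (T(n, h) = (h*(n² + 5) + n) - n = (h*(5 + n²) + n) - n = (n + h*(5 + n²)) - n = h*(5 + n²))
(31985 + (f + 7)²*77)*(T(-72, 204) - 1324*23) = (31985 + (-84 + 7)²*77)*(204*(5 + (-72)²) - 1324*23) = (31985 + (-77)²*77)*(204*(5 + 5184) - 30452) = (31985 + 5929*77)*(204*5189 - 30452) = (31985 + 456533)*(1058556 - 30452) = 488518*1028104 = 502247309872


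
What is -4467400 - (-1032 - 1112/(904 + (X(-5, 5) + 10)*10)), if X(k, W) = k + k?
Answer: -504699445/113 ≈ -4.4664e+6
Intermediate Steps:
X(k, W) = 2*k
-4467400 - (-1032 - 1112/(904 + (X(-5, 5) + 10)*10)) = -4467400 - (-1032 - 1112/(904 + (2*(-5) + 10)*10)) = -4467400 - (-1032 - 1112/(904 + (-10 + 10)*10)) = -4467400 - (-1032 - 1112/(904 + 0*10)) = -4467400 - (-1032 - 1112/(904 + 0)) = -4467400 - (-1032 - 1112/904) = -4467400 - (-1032 + (1/904)*(-1112)) = -4467400 - (-1032 - 139/113) = -4467400 - 1*(-116755/113) = -4467400 + 116755/113 = -504699445/113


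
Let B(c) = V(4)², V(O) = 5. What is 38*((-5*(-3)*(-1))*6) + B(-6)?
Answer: -3395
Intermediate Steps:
B(c) = 25 (B(c) = 5² = 25)
38*((-5*(-3)*(-1))*6) + B(-6) = 38*((-5*(-3)*(-1))*6) + 25 = 38*((15*(-1))*6) + 25 = 38*(-15*6) + 25 = 38*(-90) + 25 = -3420 + 25 = -3395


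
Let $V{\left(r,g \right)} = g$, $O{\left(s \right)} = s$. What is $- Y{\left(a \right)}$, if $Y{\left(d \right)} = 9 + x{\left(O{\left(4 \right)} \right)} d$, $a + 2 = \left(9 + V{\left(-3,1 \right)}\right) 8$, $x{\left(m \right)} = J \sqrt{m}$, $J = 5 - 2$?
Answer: $-477$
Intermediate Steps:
$J = 3$
$x{\left(m \right)} = 3 \sqrt{m}$
$a = 78$ ($a = -2 + \left(9 + 1\right) 8 = -2 + 10 \cdot 8 = -2 + 80 = 78$)
$Y{\left(d \right)} = 9 + 6 d$ ($Y{\left(d \right)} = 9 + 3 \sqrt{4} d = 9 + 3 \cdot 2 d = 9 + 6 d$)
$- Y{\left(a \right)} = - (9 + 6 \cdot 78) = - (9 + 468) = \left(-1\right) 477 = -477$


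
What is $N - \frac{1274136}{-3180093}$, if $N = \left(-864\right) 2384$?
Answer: $- \frac{2183425988344}{1060031} \approx -2.0598 \cdot 10^{6}$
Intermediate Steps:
$N = -2059776$
$N - \frac{1274136}{-3180093} = -2059776 - \frac{1274136}{-3180093} = -2059776 - - \frac{424712}{1060031} = -2059776 + \frac{424712}{1060031} = - \frac{2183425988344}{1060031}$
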